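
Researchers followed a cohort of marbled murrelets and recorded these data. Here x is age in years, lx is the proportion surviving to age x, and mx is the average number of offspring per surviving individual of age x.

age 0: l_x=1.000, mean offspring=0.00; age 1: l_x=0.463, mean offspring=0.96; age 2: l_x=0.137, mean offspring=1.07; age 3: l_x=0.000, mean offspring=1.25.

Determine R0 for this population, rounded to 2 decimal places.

0.59

lx·mx by age: 0, 0.44448, 0.14659, 0
R0 = Σ lx·mx = 0.59107 → 0.59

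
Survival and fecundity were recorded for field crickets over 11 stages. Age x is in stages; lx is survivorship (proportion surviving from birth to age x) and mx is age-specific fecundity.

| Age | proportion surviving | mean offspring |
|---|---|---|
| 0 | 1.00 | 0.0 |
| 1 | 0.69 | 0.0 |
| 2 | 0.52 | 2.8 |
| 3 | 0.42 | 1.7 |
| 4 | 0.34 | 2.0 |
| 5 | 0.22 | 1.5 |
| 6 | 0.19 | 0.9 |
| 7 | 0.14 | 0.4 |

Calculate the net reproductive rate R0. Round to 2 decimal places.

lx·mx by age: 0, 0, 1.456, 0.714, 0.68, 0.33, 0.171, 0.056
R0 = Σ lx·mx = 3.407 → 3.41

3.41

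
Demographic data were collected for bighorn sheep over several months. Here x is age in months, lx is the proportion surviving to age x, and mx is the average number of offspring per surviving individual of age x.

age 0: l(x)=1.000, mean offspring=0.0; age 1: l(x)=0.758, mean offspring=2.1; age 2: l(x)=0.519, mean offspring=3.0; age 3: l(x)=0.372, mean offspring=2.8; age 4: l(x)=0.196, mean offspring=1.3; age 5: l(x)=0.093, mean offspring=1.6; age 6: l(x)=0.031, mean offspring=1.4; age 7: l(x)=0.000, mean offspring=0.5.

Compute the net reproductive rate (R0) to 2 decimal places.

lx·mx by age: 0, 1.5918, 1.557, 1.0416, 0.2548, 0.1488, 0.0434, 0
R0 = Σ lx·mx = 4.6374 → 4.64

4.64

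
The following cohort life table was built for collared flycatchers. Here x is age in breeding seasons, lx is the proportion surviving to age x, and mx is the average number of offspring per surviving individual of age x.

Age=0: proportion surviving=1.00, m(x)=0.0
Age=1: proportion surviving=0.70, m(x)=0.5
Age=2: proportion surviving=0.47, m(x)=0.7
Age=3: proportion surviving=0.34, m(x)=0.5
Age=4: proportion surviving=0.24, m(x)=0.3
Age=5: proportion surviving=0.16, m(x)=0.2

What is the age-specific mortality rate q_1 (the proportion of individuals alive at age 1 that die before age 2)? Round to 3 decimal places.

q_1 = (l_1 − l_2) / l_1 = (0.7 − 0.47) / 0.7
     = 0.23 / 0.7 = 0.328571… → 0.329

0.329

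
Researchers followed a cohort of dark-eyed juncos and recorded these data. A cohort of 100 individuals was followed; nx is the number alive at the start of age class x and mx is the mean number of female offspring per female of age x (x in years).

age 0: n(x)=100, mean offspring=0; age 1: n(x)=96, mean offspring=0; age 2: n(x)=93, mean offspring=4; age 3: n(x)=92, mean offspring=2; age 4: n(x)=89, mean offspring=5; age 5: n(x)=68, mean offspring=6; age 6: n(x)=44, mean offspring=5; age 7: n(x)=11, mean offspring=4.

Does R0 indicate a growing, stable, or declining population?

growing

lx = nx/n0 = nx/100: 1, 0.96, 0.93, 0.92, 0.89, 0.68, 0.44, 0.11
R0 = Σ lx·mx = 0 + 0 + 3.72 + 1.84 + 4.45 + 4.08 + 2.2 + 0.44 = 16.73
R0 > 1, so the population is growing.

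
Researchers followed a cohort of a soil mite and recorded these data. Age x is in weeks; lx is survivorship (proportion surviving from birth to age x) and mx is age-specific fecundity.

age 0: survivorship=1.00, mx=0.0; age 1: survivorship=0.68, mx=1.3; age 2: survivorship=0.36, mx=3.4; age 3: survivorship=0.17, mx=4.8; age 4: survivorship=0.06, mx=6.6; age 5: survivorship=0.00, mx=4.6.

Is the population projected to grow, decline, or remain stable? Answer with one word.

growing

R0 = Σ lx·mx = 0 + 0.884 + 1.224 + 0.816 + 0.396 + 0 = 3.32
R0 > 1, so the population is growing.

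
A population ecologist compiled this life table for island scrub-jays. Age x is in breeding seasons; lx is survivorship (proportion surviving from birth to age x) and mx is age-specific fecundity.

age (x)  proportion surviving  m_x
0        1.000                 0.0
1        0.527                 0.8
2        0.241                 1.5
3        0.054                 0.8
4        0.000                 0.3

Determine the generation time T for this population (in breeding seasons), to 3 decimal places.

1.542

lx·mx: 0, 0.4216, 0.3615, 0.0432, 0 → R0 = 0.8263
x·lx·mx: 0, 0.4216, 0.723, 0.1296, 0 → Σ = 1.2742
T = 1.2742 / 0.8263 = 1.542055… → 1.542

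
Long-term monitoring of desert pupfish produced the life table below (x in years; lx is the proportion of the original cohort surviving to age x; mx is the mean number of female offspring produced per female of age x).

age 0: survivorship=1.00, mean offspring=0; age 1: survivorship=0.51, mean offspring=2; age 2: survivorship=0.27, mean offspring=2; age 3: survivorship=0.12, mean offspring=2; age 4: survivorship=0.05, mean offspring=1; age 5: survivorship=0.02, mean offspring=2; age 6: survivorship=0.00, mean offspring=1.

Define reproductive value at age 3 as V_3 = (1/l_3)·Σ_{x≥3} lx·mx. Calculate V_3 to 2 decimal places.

lx·mx for x ≥ 3: 0.24, 0.05, 0.04, 0 → sum = 0.33
V_3 = 0.33 / l_3 = 0.33 / 0.12 = 2.75 → 2.75

2.75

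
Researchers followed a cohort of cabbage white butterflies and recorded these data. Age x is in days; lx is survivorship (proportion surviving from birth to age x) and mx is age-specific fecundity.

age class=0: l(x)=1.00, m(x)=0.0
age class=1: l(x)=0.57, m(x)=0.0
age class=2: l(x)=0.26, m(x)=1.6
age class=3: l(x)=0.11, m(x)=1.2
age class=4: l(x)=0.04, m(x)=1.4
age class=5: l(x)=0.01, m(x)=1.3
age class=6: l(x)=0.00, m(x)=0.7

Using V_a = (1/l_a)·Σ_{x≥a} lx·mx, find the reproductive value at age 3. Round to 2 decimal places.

1.83

lx·mx for x ≥ 3: 0.132, 0.056, 0.013, 0 → sum = 0.201
V_3 = 0.201 / l_3 = 0.201 / 0.11 = 1.827273… → 1.83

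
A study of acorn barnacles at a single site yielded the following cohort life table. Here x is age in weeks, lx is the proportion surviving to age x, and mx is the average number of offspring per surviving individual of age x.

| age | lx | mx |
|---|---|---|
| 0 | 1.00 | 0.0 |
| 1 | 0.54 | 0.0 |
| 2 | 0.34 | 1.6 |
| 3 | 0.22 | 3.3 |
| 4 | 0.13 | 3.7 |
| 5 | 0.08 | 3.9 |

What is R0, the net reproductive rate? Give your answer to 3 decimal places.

2.063

lx·mx by age: 0, 0, 0.544, 0.726, 0.481, 0.312
R0 = Σ lx·mx = 2.063 → 2.063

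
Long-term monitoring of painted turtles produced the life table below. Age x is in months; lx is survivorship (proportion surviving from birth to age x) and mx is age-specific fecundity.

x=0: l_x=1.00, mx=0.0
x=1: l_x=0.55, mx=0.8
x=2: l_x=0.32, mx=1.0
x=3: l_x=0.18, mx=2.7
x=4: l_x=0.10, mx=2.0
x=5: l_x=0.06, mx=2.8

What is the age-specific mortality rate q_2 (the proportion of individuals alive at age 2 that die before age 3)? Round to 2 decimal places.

q_2 = (l_2 − l_3) / l_2 = (0.32 − 0.18) / 0.32
     = 0.14 / 0.32 = 0.4375 → 0.44

0.44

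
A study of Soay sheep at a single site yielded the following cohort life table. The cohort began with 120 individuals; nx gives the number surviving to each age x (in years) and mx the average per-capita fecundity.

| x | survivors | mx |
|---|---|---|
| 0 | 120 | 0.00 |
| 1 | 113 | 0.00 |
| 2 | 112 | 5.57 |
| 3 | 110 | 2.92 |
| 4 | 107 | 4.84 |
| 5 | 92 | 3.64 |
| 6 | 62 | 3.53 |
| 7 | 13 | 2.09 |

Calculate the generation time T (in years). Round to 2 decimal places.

3.65

lx = nx/n0 = nx/120: 1, 0.94167…, 0.93333…, 0.91667…, 0.89167…, 0.76667…, 0.51667…, 0.10833…
lx·mx: 0, 0, 5.198667…, 2.676667…, 4.315667…, 2.790667…, 1.823833…, 0.226417… → R0 = 17.031917…
x·lx·mx: 0, 0, 10.397333…, 8.03…, 17.262667…, 13.953333…, 10.943…, 1.584917… → Σ = 62.17125…
T = 62.17125… / 17.031917… = 3.650279… → 3.65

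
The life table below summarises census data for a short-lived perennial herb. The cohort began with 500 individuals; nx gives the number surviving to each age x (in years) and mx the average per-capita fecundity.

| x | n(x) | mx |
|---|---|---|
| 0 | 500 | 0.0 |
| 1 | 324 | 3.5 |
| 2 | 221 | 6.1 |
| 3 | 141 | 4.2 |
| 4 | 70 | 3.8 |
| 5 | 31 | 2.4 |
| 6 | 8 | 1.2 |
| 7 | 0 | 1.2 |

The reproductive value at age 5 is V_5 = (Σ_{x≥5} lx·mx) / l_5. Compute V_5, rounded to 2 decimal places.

2.71

lx = nx/n0 = nx/500: 1, 0.648, 0.442, 0.282, 0.14, 0.062, 0.016, 0
lx·mx for x ≥ 5: 0.1488, 0.0192, 0 → sum = 0.168
V_5 = 0.168 / l_5 = 0.168 / 0.062 = 2.709677… → 2.71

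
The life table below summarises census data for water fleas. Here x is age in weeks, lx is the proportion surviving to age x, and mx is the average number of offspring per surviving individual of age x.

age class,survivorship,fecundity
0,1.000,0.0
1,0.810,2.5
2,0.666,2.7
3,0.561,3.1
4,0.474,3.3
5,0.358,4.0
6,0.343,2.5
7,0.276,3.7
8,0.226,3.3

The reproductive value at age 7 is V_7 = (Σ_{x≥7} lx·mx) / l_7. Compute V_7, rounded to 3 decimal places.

6.402

lx·mx for x ≥ 7: 1.0212, 0.7458 → sum = 1.767
V_7 = 1.767 / l_7 = 1.767 / 0.276 = 6.402174… → 6.402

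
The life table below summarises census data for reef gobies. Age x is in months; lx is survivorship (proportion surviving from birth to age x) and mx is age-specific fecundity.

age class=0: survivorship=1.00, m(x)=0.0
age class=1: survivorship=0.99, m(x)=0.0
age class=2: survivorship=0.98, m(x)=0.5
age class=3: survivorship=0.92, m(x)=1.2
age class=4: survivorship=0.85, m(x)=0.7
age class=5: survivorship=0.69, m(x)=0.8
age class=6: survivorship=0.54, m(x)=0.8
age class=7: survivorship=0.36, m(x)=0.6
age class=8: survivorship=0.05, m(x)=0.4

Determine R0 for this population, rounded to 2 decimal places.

3.41

lx·mx by age: 0, 0, 0.49, 1.104, 0.595, 0.552, 0.432, 0.216, 0.02
R0 = Σ lx·mx = 3.409 → 3.41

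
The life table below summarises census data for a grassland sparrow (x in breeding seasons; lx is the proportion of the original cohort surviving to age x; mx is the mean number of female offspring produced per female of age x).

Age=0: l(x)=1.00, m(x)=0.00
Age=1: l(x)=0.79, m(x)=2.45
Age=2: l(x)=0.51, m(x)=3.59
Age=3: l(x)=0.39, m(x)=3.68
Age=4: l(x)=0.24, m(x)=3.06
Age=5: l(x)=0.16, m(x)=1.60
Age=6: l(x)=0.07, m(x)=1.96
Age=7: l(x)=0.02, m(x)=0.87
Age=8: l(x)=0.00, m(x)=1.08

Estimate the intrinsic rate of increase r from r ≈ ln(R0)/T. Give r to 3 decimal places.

0.778

R0 = Σ lx·mx = 0 + 1.9355 + 1.8309 + 1.4352 + 0.7344 + 0.256 + 0.1372 + 0.0174 + 0 = 6.3466
Σ x·lx·mx = 15.0655; T = 15.0655/6.3466 = 2.37379…
r ≈ ln(R0)/T = ln(6.3466)/2.37379… = 0.77847… → 0.778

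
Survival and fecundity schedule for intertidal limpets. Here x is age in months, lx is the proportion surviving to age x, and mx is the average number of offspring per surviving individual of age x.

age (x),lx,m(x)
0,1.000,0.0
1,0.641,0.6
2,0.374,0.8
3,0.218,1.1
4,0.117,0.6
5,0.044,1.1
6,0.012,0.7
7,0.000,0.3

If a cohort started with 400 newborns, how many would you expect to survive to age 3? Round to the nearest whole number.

87

Expected survivors = N0 · l_3 = 400 × 0.218 = 87.2 → 87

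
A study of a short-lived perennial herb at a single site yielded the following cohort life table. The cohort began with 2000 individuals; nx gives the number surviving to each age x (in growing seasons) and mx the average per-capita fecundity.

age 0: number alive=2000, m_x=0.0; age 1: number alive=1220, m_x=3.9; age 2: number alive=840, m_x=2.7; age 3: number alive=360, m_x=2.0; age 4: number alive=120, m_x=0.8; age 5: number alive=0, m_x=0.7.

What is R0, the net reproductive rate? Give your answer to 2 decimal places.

3.92

lx = nx/n0 = nx/2000: 1, 0.61, 0.42, 0.18, 0.06, 0
lx·mx by age: 0, 2.379, 1.134, 0.36, 0.048, 0
R0 = Σ lx·mx = 3.921 → 3.92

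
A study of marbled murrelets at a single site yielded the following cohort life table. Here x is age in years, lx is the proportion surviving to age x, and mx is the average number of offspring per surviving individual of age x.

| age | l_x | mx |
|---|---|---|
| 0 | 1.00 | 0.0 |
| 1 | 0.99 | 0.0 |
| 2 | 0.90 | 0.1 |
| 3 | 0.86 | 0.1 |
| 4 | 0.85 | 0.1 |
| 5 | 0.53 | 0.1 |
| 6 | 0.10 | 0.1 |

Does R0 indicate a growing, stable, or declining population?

R0 = Σ lx·mx = 0 + 0 + 0.09 + 0.086 + 0.085 + 0.053 + 0.01 = 0.324
R0 < 1, so the population is declining.

declining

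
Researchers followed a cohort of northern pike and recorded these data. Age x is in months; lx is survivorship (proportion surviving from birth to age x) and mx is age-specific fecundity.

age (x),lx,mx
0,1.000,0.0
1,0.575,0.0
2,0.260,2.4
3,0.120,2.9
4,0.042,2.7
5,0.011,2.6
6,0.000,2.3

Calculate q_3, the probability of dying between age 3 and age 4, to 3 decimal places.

q_3 = (l_3 − l_4) / l_3 = (0.12 − 0.042) / 0.12
     = 0.078 / 0.12 = 0.65 → 0.650

0.650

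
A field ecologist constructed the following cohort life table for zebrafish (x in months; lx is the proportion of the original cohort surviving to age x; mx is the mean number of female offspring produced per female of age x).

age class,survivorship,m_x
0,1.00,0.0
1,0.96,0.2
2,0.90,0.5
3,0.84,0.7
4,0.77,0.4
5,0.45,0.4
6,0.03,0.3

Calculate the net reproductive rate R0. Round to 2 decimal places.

lx·mx by age: 0, 0.192, 0.45, 0.588, 0.308, 0.18, 0.009
R0 = Σ lx·mx = 1.727 → 1.73

1.73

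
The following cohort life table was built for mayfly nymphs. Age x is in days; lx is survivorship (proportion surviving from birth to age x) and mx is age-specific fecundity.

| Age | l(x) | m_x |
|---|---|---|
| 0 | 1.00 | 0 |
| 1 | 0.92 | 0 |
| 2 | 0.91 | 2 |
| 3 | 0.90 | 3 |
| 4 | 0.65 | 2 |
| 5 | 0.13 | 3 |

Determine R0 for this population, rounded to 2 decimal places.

6.21

lx·mx by age: 0, 0, 1.82, 2.7, 1.3, 0.39
R0 = Σ lx·mx = 6.21 → 6.21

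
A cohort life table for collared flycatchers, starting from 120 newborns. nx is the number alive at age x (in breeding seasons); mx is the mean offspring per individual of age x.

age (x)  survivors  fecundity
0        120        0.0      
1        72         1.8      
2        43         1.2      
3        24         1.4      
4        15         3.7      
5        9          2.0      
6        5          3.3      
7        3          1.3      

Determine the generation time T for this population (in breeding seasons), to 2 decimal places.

lx = nx/n0 = nx/120: 1, 0.6, 0.35833…, 0.2, 0.125, 0.075, 0.04167…, 0.025
lx·mx: 0, 1.08, 0.43…, 0.28, 0.4625, 0.15, 0.1375…, 0.0325 → R0 = 2.5725…
x·lx·mx: 0, 1.08, 0.86…, 0.84, 1.85, 0.75, 0.825…, 0.2275 → Σ = 6.4325…
T = 6.4325… / 2.5725… = 2.500486… → 2.50

2.50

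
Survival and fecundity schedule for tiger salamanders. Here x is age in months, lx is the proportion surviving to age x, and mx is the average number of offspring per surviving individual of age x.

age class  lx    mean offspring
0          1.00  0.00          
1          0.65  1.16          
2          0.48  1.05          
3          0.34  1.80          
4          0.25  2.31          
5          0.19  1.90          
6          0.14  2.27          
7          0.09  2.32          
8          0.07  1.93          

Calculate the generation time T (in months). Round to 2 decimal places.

lx·mx: 0, 0.754, 0.504, 0.612, 0.5775, 0.361, 0.3178, 0.2088, 0.1351 → R0 = 3.4702
x·lx·mx: 0, 0.754, 1.008, 1.836, 2.31, 1.805, 1.9068, 1.4616, 1.0808 → Σ = 12.1622
T = 12.1622 / 3.4702 = 3.504755… → 3.50

3.50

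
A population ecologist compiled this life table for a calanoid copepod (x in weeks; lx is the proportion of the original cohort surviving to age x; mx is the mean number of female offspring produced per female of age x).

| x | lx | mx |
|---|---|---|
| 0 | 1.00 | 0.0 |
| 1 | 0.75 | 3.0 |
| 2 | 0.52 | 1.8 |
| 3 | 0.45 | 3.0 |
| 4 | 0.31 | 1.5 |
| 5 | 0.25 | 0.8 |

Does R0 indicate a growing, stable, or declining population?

R0 = Σ lx·mx = 0 + 2.25 + 0.936 + 1.35 + 0.465 + 0.2 = 5.201
R0 > 1, so the population is growing.

growing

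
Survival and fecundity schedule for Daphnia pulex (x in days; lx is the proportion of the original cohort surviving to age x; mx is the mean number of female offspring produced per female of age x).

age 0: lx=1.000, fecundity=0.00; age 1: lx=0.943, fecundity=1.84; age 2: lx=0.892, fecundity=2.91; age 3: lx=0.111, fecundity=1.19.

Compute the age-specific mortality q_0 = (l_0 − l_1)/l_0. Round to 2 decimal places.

0.06

q_0 = (l_0 − l_1) / l_0 = (1 − 0.943) / 1
     = 0.057 / 1 = 0.057 → 0.06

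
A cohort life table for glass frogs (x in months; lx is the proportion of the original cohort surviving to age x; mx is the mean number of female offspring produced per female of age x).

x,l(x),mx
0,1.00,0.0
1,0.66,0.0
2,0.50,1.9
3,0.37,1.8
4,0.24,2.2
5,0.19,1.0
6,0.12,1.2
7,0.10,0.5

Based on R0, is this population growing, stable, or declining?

growing

R0 = Σ lx·mx = 0 + 0 + 0.95 + 0.666 + 0.528 + 0.19 + 0.144 + 0.05 = 2.528
R0 > 1, so the population is growing.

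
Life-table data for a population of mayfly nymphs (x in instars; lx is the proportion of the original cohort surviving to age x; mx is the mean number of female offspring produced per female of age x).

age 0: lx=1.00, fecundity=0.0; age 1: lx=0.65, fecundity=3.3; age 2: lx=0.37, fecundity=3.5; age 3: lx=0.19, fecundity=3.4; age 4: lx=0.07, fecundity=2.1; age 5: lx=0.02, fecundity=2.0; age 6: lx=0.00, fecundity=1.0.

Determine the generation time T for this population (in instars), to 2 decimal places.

1.75

lx·mx: 0, 2.145, 1.295, 0.646, 0.147, 0.04, 0 → R0 = 4.273
x·lx·mx: 0, 2.145, 2.59, 1.938, 0.588, 0.2, 0 → Σ = 7.461
T = 7.461 / 4.273 = 1.74608… → 1.75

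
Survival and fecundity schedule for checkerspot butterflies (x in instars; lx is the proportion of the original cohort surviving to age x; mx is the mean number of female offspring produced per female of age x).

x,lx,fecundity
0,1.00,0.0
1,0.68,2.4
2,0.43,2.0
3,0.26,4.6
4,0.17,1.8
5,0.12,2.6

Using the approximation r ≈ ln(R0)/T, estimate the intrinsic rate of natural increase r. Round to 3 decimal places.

R0 = Σ lx·mx = 0 + 1.632 + 0.86 + 1.196 + 0.306 + 0.312 = 4.306
Σ x·lx·mx = 9.724; T = 9.724/4.306 = 2.25824…
r ≈ ln(R0)/T = ln(4.306)/2.25824… = 0.64652… → 0.647

0.647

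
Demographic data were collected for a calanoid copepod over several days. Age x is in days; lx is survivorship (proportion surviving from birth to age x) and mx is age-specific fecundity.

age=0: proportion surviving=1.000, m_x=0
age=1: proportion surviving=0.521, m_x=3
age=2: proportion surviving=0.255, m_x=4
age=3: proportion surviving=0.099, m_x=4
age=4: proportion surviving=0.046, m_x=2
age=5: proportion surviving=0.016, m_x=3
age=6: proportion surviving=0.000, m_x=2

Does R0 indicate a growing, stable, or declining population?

growing

R0 = Σ lx·mx = 0 + 1.563 + 1.02 + 0.396 + 0.092 + 0.048 + 0 = 3.119
R0 > 1, so the population is growing.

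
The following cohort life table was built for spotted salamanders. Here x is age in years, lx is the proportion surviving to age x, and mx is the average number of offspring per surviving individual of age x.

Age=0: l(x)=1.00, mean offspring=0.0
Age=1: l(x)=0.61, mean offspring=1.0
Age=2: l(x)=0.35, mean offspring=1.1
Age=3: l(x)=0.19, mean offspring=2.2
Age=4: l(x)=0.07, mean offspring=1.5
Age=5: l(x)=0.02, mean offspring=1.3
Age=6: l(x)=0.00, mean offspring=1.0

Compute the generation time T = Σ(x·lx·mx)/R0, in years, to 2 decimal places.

2.06

lx·mx: 0, 0.61, 0.385, 0.418, 0.105, 0.026, 0 → R0 = 1.544
x·lx·mx: 0, 0.61, 0.77, 1.254, 0.42, 0.13, 0 → Σ = 3.184
T = 3.184 / 1.544 = 2.062176… → 2.06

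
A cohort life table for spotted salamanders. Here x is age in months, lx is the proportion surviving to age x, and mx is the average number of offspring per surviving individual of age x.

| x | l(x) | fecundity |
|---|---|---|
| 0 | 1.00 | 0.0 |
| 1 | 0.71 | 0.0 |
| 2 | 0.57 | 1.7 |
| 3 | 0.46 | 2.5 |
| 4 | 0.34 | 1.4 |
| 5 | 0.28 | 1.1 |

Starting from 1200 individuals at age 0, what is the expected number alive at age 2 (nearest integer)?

Expected survivors = N0 · l_2 = 1200 × 0.57 = 684 → 684

684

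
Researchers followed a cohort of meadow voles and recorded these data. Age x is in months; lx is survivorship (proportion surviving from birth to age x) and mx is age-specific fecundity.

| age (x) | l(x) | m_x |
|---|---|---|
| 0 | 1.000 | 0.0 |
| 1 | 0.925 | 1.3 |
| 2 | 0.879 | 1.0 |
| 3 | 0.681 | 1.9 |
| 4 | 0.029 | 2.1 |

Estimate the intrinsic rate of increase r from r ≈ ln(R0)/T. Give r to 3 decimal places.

R0 = Σ lx·mx = 0 + 1.2025 + 0.879 + 1.2939 + 0.0609 = 3.4363
Σ x·lx·mx = 7.0858; T = 7.0858/3.4363 = 2.06204…
r ≈ ln(R0)/T = ln(3.4363)/2.06204… = 0.59863… → 0.599

0.599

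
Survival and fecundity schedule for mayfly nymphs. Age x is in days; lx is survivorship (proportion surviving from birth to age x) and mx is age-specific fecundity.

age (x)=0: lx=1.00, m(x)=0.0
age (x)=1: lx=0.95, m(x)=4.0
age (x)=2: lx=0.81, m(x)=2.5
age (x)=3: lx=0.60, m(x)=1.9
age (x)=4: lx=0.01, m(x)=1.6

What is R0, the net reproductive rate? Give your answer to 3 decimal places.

6.981

lx·mx by age: 0, 3.8, 2.025, 1.14, 0.016
R0 = Σ lx·mx = 6.981 → 6.981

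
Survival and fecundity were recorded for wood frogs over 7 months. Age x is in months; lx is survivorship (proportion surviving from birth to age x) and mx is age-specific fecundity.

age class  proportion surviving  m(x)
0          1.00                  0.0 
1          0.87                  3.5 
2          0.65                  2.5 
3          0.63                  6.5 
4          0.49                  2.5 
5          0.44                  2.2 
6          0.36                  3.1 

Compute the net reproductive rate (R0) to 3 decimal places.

lx·mx by age: 0, 3.045, 1.625, 4.095, 1.225, 0.968, 1.116
R0 = Σ lx·mx = 12.074 → 12.074

12.074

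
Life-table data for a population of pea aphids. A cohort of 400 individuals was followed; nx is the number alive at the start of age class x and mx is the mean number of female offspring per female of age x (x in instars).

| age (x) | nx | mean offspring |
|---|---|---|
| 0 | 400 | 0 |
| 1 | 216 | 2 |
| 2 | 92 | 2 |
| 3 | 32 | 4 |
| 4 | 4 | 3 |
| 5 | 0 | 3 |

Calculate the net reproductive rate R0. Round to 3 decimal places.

lx = nx/n0 = nx/400: 1, 0.54, 0.23, 0.08, 0.01, 0
lx·mx by age: 0, 1.08, 0.46, 0.32, 0.03, 0
R0 = Σ lx·mx = 1.89 → 1.890

1.890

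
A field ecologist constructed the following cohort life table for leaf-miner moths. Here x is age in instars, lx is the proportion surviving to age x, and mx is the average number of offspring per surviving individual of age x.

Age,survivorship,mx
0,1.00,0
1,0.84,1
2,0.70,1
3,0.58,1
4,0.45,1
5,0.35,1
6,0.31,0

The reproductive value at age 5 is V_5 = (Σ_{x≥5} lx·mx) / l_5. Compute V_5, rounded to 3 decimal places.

1.000

lx·mx for x ≥ 5: 0.35, 0 → sum = 0.35
V_5 = 0.35 / l_5 = 0.35 / 0.35 = 1 → 1.000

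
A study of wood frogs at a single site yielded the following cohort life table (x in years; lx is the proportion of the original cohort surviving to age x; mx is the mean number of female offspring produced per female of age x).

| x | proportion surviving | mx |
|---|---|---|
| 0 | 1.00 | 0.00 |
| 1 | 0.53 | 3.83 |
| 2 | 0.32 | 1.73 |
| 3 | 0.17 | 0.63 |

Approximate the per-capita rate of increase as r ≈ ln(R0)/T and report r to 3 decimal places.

R0 = Σ lx·mx = 0 + 2.0299 + 0.5536 + 0.1071 = 2.6906
Σ x·lx·mx = 3.4584; T = 3.4584/2.6906 = 1.28536…
r ≈ ln(R0)/T = ln(2.6906)/1.28536… = 0.77003… → 0.770

0.770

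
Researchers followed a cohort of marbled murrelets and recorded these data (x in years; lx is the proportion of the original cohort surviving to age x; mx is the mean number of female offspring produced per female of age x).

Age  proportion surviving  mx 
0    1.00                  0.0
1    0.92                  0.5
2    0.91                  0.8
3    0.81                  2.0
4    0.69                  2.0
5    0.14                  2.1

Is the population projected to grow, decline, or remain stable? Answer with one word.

growing

R0 = Σ lx·mx = 0 + 0.46 + 0.728 + 1.62 + 1.38 + 0.294 = 4.482
R0 > 1, so the population is growing.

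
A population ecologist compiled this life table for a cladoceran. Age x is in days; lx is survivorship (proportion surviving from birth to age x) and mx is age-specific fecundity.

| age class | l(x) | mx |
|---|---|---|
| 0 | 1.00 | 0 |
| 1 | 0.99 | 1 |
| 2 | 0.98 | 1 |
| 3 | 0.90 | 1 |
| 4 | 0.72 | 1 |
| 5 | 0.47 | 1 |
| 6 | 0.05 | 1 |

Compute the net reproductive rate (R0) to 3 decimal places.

lx·mx by age: 0, 0.99, 0.98, 0.9, 0.72, 0.47, 0.05
R0 = Σ lx·mx = 4.11 → 4.110

4.110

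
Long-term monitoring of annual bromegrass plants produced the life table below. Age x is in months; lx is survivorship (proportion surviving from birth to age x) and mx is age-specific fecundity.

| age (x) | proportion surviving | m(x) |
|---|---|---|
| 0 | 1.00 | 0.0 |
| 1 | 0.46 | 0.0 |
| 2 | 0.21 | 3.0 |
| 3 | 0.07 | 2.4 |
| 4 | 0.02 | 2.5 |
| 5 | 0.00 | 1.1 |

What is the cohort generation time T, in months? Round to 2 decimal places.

2.32

lx·mx: 0, 0, 0.63, 0.168, 0.05, 0 → R0 = 0.848
x·lx·mx: 0, 0, 1.26, 0.504, 0.2, 0 → Σ = 1.964
T = 1.964 / 0.848 = 2.316038… → 2.32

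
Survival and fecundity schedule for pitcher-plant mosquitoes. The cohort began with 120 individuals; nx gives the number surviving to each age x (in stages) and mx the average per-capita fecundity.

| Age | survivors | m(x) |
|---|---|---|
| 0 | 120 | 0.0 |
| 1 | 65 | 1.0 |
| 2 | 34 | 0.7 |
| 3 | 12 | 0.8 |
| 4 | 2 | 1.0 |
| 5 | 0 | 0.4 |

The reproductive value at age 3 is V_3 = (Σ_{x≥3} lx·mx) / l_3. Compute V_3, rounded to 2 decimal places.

lx = nx/n0 = nx/120: 1, 0.54167…, 0.28333…, 0.1, 0.01667…, 0
lx·mx for x ≥ 3: 0.08, 0.016667…, 0 → sum = 0.096667…
V_3 = 0.096667… / l_3 = 0.096667… / 0.1 = 0.966667… → 0.97

0.97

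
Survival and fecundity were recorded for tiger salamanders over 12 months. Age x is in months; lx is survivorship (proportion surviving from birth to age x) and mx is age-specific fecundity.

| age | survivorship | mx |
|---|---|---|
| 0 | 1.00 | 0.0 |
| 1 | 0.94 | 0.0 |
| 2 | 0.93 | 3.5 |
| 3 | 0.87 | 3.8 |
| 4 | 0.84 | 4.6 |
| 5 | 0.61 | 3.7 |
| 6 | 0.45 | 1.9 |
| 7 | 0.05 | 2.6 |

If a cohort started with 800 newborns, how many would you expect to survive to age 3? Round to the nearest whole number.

Expected survivors = N0 · l_3 = 800 × 0.87 = 696 → 696

696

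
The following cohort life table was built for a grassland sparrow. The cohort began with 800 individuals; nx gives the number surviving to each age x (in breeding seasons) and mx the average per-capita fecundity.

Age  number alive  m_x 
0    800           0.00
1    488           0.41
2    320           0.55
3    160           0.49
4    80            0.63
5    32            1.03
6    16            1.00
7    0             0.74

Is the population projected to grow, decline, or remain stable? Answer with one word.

lx = nx/n0 = nx/800: 1, 0.61, 0.4, 0.2, 0.1, 0.04, 0.02, 0
R0 = Σ lx·mx = 0 + 0.2501 + 0.22 + 0.098 + 0.063 + 0.0412 + 0.02 + 0 = 0.6923
R0 < 1, so the population is declining.

declining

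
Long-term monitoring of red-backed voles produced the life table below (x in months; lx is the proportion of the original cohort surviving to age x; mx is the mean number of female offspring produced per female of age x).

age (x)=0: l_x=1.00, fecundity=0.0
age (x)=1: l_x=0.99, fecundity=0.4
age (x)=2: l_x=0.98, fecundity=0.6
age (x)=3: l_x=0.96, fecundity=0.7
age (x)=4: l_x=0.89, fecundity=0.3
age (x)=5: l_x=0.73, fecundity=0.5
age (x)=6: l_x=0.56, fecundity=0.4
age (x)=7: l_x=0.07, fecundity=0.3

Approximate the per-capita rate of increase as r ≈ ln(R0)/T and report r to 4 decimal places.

R0 = Σ lx·mx = 0 + 0.396 + 0.588 + 0.672 + 0.267 + 0.365 + 0.224 + 0.021 = 2.533
Σ x·lx·mx = 7.972; T = 7.972/2.533 = 3.14726…
r ≈ ln(R0)/T = ln(2.533)/3.14726… = 0.295306… → 0.2953

0.2953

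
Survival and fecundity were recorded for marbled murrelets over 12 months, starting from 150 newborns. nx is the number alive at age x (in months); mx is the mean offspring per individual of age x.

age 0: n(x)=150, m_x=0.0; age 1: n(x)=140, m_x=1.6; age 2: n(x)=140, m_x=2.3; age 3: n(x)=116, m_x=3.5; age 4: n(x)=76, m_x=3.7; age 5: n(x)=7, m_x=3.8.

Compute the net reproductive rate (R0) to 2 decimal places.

lx = nx/n0 = nx/150: 1, 0.93333…, 0.93333…, 0.77333…, 0.50667…, 0.04667…
lx·mx by age: 0, 1.493333…, 2.146667…, 2.706667…, 1.874667…, 0.177333…
R0 = Σ lx·mx = 8.398667… → 8.40

8.40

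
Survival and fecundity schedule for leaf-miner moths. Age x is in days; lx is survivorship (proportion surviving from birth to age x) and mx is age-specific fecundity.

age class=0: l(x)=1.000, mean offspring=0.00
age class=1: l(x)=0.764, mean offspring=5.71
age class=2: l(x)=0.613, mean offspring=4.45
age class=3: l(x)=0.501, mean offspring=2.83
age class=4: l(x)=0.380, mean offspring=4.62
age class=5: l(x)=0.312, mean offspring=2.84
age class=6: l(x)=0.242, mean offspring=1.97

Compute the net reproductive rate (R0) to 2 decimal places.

11.63

lx·mx by age: 0, 4.36244, 2.72785, 1.41783, 1.7556, 0.88608, 0.47674
R0 = Σ lx·mx = 11.62654 → 11.63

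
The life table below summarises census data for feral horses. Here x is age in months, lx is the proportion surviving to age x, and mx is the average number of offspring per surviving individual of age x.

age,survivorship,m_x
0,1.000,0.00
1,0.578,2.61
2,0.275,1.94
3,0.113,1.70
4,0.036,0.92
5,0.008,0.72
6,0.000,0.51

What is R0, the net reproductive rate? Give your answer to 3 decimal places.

lx·mx by age: 0, 1.50858, 0.5335, 0.1921, 0.03312, 0.00576, 0
R0 = Σ lx·mx = 2.27306 → 2.273

2.273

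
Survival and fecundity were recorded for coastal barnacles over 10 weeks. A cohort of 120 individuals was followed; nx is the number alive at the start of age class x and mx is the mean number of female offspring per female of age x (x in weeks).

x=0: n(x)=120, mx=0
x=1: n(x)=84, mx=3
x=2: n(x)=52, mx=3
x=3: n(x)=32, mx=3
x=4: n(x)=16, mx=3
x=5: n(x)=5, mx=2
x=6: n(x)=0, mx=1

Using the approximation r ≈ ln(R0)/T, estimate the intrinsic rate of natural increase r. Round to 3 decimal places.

lx = nx/n0 = nx/120: 1, 0.7, 0.43333…, 0.26667…, 0.13333…, 0.04167…, 0
R0 = Σ lx·mx = 0 + 2.1 + 1.3… + 0.8… + 0.4… + 0.08333… + 0 = 4.683333…
Σ x·lx·mx = 9.116667…; T = 9.116667…/4.683333… = 1.94662…
r ≈ ln(R0)/T = ln(4.683333…)/1.94662… = 0.79318… → 0.793

0.793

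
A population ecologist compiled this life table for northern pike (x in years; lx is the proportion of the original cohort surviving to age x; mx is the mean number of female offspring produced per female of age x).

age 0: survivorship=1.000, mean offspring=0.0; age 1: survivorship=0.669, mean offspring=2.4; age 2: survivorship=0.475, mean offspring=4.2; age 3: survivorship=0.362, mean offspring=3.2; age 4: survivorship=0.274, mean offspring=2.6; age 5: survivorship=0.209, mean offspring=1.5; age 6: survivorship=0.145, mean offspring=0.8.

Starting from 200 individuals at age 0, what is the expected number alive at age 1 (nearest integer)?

Expected survivors = N0 · l_1 = 200 × 0.669 = 133.8 → 134

134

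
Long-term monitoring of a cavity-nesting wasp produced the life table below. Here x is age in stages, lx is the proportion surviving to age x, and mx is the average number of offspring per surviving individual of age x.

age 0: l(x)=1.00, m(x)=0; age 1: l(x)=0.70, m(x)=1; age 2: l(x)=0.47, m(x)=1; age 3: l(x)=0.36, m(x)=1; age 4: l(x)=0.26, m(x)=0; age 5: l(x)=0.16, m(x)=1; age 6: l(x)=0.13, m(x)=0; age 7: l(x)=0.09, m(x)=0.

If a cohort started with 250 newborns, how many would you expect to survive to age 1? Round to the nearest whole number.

Expected survivors = N0 · l_1 = 250 × 0.70 = 175 → 175

175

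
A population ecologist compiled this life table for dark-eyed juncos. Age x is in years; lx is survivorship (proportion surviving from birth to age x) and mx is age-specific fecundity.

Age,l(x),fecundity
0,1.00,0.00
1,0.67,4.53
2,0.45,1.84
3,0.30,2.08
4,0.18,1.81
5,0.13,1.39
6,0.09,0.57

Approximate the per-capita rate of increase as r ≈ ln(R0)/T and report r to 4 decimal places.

R0 = Σ lx·mx = 0 + 3.0351 + 0.828 + 0.624 + 0.3258 + 0.1807 + 0.0513 = 5.0449
Σ x·lx·mx = 9.0776; T = 9.0776/5.0449 = 1.79936…
r ≈ ln(R0)/T = ln(5.0449)/1.79936… = 0.899418… → 0.8994

0.8994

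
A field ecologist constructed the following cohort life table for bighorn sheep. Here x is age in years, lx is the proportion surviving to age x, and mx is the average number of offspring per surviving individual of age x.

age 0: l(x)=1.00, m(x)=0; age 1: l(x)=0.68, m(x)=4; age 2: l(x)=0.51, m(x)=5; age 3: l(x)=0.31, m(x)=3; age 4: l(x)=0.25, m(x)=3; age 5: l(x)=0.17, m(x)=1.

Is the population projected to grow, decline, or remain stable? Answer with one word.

R0 = Σ lx·mx = 0 + 2.72 + 2.55 + 0.93 + 0.75 + 0.17 = 7.12
R0 > 1, so the population is growing.

growing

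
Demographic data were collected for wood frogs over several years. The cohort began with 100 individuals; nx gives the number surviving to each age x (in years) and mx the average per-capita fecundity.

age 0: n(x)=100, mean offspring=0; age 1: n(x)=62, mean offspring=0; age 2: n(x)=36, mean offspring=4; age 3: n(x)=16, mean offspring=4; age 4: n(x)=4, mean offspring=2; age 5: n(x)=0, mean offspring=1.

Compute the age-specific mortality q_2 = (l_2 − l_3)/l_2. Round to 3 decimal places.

lx = nx/n0 = nx/100: 1, 0.62, 0.36, 0.16, 0.04, 0
q_2 = (l_2 − l_3) / l_2 = (0.36 − 0.16) / 0.36
     = 0.2 / 0.36 = 0.555556… → 0.556

0.556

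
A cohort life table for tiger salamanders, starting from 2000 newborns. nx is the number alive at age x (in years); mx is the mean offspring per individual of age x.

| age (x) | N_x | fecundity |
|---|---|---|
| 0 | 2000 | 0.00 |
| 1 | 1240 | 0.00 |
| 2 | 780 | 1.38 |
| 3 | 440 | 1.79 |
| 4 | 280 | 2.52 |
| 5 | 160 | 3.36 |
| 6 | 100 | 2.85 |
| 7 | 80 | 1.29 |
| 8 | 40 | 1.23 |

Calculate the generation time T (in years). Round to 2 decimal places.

3.63

lx = nx/n0 = nx/2000: 1, 0.62, 0.39, 0.22, 0.14, 0.08, 0.05, 0.04, 0.02
lx·mx: 0, 0, 0.5382, 0.3938, 0.3528, 0.2688, 0.1425, 0.0516, 0.0246 → R0 = 1.7723
x·lx·mx: 0, 0, 1.0764, 1.1814, 1.4112, 1.344, 0.855, 0.3612, 0.1968 → Σ = 6.426
T = 6.426 / 1.7723 = 3.625797… → 3.63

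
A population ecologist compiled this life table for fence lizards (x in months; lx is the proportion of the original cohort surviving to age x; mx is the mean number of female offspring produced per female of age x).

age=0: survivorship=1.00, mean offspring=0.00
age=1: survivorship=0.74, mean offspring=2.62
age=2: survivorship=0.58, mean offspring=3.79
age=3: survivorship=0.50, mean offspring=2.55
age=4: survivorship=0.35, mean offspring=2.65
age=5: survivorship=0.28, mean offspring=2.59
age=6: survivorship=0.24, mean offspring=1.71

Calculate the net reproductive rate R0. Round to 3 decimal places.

7.475

lx·mx by age: 0, 1.9388, 2.1982, 1.275, 0.9275, 0.7252, 0.4104
R0 = Σ lx·mx = 7.4751 → 7.475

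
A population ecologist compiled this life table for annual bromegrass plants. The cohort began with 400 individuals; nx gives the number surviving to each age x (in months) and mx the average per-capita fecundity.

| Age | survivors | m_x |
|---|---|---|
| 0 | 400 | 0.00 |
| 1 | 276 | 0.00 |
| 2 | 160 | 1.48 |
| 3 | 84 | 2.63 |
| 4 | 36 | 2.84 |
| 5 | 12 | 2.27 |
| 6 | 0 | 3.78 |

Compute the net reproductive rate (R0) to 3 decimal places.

1.468

lx = nx/n0 = nx/400: 1, 0.69, 0.4, 0.21, 0.09, 0.03, 0
lx·mx by age: 0, 0, 0.592, 0.5523, 0.2556, 0.0681, 0
R0 = Σ lx·mx = 1.468 → 1.468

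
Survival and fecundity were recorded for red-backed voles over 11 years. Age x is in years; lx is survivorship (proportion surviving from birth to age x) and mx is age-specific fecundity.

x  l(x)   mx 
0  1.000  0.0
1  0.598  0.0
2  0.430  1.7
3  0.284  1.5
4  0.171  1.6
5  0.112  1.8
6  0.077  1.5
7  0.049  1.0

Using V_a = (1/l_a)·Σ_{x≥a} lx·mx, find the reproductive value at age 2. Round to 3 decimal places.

lx·mx for x ≥ 2: 0.731, 0.426, 0.2736, 0.2016, 0.1155, 0.049 → sum = 1.7967
V_2 = 1.7967 / l_2 = 1.7967 / 0.43 = 4.178372… → 4.178

4.178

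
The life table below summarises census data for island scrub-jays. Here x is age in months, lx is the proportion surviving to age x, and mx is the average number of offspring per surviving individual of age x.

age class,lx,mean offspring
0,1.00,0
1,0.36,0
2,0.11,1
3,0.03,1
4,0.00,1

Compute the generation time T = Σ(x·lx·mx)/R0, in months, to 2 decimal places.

2.21

lx·mx: 0, 0, 0.11, 0.03, 0 → R0 = 0.14
x·lx·mx: 0, 0, 0.22, 0.09, 0 → Σ = 0.31
T = 0.31 / 0.14 = 2.214286… → 2.21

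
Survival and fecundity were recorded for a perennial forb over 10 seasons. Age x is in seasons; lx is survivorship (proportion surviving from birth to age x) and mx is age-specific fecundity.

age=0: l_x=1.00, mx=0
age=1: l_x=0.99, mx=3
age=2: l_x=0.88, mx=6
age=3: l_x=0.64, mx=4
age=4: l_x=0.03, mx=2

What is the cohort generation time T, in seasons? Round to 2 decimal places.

1.97

lx·mx: 0, 2.97, 5.28, 2.56, 0.06 → R0 = 10.87
x·lx·mx: 0, 2.97, 10.56, 7.68, 0.24 → Σ = 21.45
T = 21.45 / 10.87 = 1.973321… → 1.97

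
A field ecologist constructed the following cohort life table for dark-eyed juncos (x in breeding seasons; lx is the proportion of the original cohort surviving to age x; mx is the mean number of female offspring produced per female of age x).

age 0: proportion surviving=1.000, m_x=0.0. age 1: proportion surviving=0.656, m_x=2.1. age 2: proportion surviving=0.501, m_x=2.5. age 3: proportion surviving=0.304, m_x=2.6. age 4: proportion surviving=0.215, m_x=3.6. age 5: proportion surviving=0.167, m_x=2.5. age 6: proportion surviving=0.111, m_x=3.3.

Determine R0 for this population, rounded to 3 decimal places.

lx·mx by age: 0, 1.3776, 1.2525, 0.7904, 0.774, 0.4175, 0.3663
R0 = Σ lx·mx = 4.9783 → 4.978

4.978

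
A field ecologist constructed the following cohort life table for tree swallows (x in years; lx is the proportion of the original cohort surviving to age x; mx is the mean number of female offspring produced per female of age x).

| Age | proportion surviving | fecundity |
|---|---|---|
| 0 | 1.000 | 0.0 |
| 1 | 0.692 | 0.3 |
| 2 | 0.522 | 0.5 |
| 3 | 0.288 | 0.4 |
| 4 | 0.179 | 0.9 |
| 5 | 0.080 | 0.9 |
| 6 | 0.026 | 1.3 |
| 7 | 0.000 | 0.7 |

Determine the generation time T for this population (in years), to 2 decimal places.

2.68

lx·mx: 0, 0.2076, 0.261, 0.1152, 0.1611, 0.072, 0.0338, 0 → R0 = 0.8507
x·lx·mx: 0, 0.2076, 0.522, 0.3456, 0.6444, 0.36, 0.2028, 0 → Σ = 2.2824
T = 2.2824 / 0.8507 = 2.682967… → 2.68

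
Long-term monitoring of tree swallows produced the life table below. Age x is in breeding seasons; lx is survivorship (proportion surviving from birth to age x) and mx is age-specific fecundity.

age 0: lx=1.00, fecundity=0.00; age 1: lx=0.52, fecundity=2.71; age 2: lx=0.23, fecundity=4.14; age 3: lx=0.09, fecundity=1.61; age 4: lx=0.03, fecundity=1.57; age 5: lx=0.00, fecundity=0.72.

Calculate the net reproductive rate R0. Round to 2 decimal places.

lx·mx by age: 0, 1.4092, 0.9522, 0.1449, 0.0471, 0
R0 = Σ lx·mx = 2.5534 → 2.55

2.55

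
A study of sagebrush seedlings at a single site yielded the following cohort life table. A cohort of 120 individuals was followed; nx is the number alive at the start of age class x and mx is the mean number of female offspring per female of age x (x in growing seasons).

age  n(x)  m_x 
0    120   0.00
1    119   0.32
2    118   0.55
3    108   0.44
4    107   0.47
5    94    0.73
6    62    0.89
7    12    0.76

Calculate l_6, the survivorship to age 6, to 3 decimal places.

l_6 = n_6/n_0 = 62/120 = 0.516667… → 0.517

0.517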